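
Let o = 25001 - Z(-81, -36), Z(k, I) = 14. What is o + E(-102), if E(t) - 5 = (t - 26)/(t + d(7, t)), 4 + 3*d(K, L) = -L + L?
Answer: 3873952/155 ≈ 24993.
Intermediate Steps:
d(K, L) = -4/3 (d(K, L) = -4/3 + (-L + L)/3 = -4/3 + (⅓)*0 = -4/3 + 0 = -4/3)
E(t) = 5 + (-26 + t)/(-4/3 + t) (E(t) = 5 + (t - 26)/(t - 4/3) = 5 + (-26 + t)/(-4/3 + t))
o = 24987 (o = 25001 - 1*14 = 25001 - 14 = 24987)
o + E(-102) = 24987 + 2*(-49 + 9*(-102))/(-4 + 3*(-102)) = 24987 + 2*(-49 - 918)/(-4 - 306) = 24987 + 2*(-967)/(-310) = 24987 + 2*(-1/310)*(-967) = 24987 + 967/155 = 3873952/155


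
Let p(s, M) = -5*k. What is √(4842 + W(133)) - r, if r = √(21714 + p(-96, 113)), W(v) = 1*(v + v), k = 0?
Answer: -√21714 + 2*√1277 ≈ -75.886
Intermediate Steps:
p(s, M) = 0 (p(s, M) = -5*0 = 0)
W(v) = 2*v (W(v) = 1*(2*v) = 2*v)
r = √21714 (r = √(21714 + 0) = √21714 ≈ 147.36)
√(4842 + W(133)) - r = √(4842 + 2*133) - √21714 = √(4842 + 266) - √21714 = √5108 - √21714 = 2*√1277 - √21714 = -√21714 + 2*√1277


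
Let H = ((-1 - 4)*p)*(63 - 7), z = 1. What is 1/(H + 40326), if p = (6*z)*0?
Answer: 1/40326 ≈ 2.4798e-5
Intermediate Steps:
p = 0 (p = (6*1)*0 = 6*0 = 0)
H = 0 (H = ((-1 - 4)*0)*(63 - 7) = -5*0*56 = 0*56 = 0)
1/(H + 40326) = 1/(0 + 40326) = 1/40326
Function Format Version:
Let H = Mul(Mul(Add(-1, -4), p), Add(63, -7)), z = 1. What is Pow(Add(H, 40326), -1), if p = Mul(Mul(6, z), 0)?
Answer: Rational(1, 40326) ≈ 2.4798e-5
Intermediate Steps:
p = 0 (p = Mul(Mul(6, 1), 0) = Mul(6, 0) = 0)
H = 0 (H = Mul(Mul(Add(-1, -4), 0), Add(63, -7)) = Mul(Mul(-5, 0), 56) = Mul(0, 56) = 0)
Pow(Add(H, 40326), -1) = Pow(Add(0, 40326), -1) = Pow(40326, -1) = Rational(1, 40326)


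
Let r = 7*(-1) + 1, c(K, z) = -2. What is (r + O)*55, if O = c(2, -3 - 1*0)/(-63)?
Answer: -20680/63 ≈ -328.25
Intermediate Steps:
O = 2/63 (O = -2/(-63) = -2*(-1/63) = 2/63 ≈ 0.031746)
r = -6 (r = -7 + 1 = -6)
(r + O)*55 = (-6 + 2/63)*55 = -376/63*55 = -20680/63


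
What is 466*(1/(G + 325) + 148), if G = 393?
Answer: 24759745/359 ≈ 68969.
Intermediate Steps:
466*(1/(G + 325) + 148) = 466*(1/(393 + 325) + 148) = 466*(1/718 + 148) = 466*(106265/718) = 24759745/359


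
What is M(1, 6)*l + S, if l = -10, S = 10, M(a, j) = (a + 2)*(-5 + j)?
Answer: -20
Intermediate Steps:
M(a, j) = (-5 + j)*(2 + a) (M(a, j) = (2 + a)*(-5 + j) = (-5 + j)*(2 + a))
M(1, 6)*l + S = (-10 - 5*1 + 2*6 + 1*6)*(-10) + 10 = (-10 - 5 + 12 + 6)*(-10) + 10 = 3*(-10) + 10 = -30 + 10 = -20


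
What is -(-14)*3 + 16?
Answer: 58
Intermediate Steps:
-(-14)*3 + 16 = -14*(-3) + 16 = 42 + 16 = 58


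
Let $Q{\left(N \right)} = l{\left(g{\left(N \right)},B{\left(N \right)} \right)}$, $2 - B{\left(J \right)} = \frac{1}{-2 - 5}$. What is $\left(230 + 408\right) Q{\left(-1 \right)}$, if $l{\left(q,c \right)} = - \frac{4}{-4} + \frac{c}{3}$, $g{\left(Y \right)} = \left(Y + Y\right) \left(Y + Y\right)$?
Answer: $\frac{7656}{7} \approx 1093.7$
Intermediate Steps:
$g{\left(Y \right)} = 4 Y^{2}$ ($g{\left(Y \right)} = 2 Y 2 Y = 4 Y^{2}$)
$B{\left(J \right)} = \frac{15}{7}$ ($B{\left(J \right)} = 2 - \frac{1}{-2 - 5} = 2 - \frac{1}{-7} = 2 - - \frac{1}{7} = 2 + \frac{1}{7} = \frac{15}{7}$)
$l{\left(q,c \right)} = 1 + \frac{c}{3}$ ($l{\left(q,c \right)} = \left(-4\right) \left(- \frac{1}{4}\right) + c \frac{1}{3} = 1 + \frac{c}{3}$)
$Q{\left(N \right)} = \frac{12}{7}$ ($Q{\left(N \right)} = 1 + \frac{1}{3} \cdot \frac{15}{7} = 1 + \frac{5}{7} = \frac{12}{7}$)
$\left(230 + 408\right) Q{\left(-1 \right)} = \left(230 + 408\right) \frac{12}{7} = 638 \cdot \frac{12}{7} = \frac{7656}{7}$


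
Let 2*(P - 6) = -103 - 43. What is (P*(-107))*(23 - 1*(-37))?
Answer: 430140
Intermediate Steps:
P = -67 (P = 6 + (-103 - 43)/2 = 6 + (½)*(-146) = 6 - 73 = -67)
(P*(-107))*(23 - 1*(-37)) = (-67*(-107))*(23 - 1*(-37)) = 7169*(23 + 37) = 7169*60 = 430140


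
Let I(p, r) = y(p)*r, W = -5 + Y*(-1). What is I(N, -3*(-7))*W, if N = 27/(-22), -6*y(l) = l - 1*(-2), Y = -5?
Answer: 0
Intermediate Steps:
y(l) = -1/3 - l/6 (y(l) = -(l - 1*(-2))/6 = -(l + 2)/6 = -(2 + l)/6 = -1/3 - l/6)
W = 0 (W = -5 - 5*(-1) = -5 + 5 = 0)
N = -27/22 (N = 27*(-1/22) = -27/22 ≈ -1.2273)
I(p, r) = r*(-1/3 - p/6) (I(p, r) = (-1/3 - p/6)*r = r*(-1/3 - p/6))
I(N, -3*(-7))*W = -(-3*(-7))*(2 - 27/22)/6*0 = -1/6*21*17/22*0 = -119/44*0 = 0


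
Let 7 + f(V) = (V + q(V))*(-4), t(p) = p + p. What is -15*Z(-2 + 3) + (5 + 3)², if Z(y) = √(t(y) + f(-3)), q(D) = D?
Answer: 64 - 15*√19 ≈ -1.3835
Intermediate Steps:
t(p) = 2*p
f(V) = -7 - 8*V (f(V) = -7 + (V + V)*(-4) = -7 + (2*V)*(-4) = -7 - 8*V)
Z(y) = √(17 + 2*y) (Z(y) = √(2*y + (-7 - 8*(-3))) = √(2*y + (-7 + 24)) = √(2*y + 17) = √(17 + 2*y))
-15*Z(-2 + 3) + (5 + 3)² = -15*√(17 + 2*(-2 + 3)) + (5 + 3)² = -15*√(17 + 2*1) + 8² = -15*√(17 + 2) + 64 = -15*√19 + 64 = 64 - 15*√19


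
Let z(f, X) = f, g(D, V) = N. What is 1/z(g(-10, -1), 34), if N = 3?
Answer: ⅓ ≈ 0.33333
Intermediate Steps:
g(D, V) = 3
1/z(g(-10, -1), 34) = 1/3 = ⅓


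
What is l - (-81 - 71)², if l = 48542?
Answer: 25438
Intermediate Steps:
l - (-81 - 71)² = 48542 - (-81 - 71)² = 48542 - 1*(-152)² = 48542 - 1*23104 = 48542 - 23104 = 25438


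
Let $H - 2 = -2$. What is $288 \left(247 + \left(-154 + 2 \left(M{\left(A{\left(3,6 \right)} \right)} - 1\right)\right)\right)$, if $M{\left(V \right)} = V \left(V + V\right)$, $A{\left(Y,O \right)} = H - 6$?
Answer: $67680$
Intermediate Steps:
$H = 0$ ($H = 2 - 2 = 0$)
$A{\left(Y,O \right)} = -6$ ($A{\left(Y,O \right)} = 0 - 6 = -6$)
$M{\left(V \right)} = 2 V^{2}$ ($M{\left(V \right)} = V 2 V = 2 V^{2}$)
$288 \left(247 + \left(-154 + 2 \left(M{\left(A{\left(3,6 \right)} \right)} - 1\right)\right)\right) = 288 \left(247 - \left(154 - 2 \left(2 \left(-6\right)^{2} - 1\right)\right)\right) = 288 \left(247 - \left(154 - 2 \left(2 \cdot 36 - 1\right)\right)\right) = 288 \left(247 - \left(154 - 2 \left(72 - 1\right)\right)\right) = 288 \left(247 + \left(-154 + 2 \cdot 71\right)\right) = 288 \left(247 + \left(-154 + 142\right)\right) = 288 \left(247 - 12\right) = 288 \cdot 235 = 67680$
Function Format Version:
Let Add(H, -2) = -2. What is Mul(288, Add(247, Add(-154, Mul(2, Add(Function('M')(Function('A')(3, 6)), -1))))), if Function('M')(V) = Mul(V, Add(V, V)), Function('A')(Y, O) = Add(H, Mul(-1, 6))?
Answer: 67680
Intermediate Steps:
H = 0 (H = Add(2, -2) = 0)
Function('A')(Y, O) = -6 (Function('A')(Y, O) = Add(0, Mul(-1, 6)) = Add(0, -6) = -6)
Function('M')(V) = Mul(2, Pow(V, 2)) (Function('M')(V) = Mul(V, Mul(2, V)) = Mul(2, Pow(V, 2)))
Mul(288, Add(247, Add(-154, Mul(2, Add(Function('M')(Function('A')(3, 6)), -1))))) = Mul(288, Add(247, Add(-154, Mul(2, Add(Mul(2, Pow(-6, 2)), -1))))) = Mul(288, Add(247, Add(-154, Mul(2, Add(Mul(2, 36), -1))))) = Mul(288, Add(247, Add(-154, Mul(2, Add(72, -1))))) = Mul(288, Add(247, Add(-154, Mul(2, 71)))) = Mul(288, Add(247, Add(-154, 142))) = Mul(288, Add(247, -12)) = Mul(288, 235) = 67680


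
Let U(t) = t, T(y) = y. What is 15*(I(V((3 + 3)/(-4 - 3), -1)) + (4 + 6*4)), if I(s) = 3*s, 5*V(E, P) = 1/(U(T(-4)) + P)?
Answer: 2091/5 ≈ 418.20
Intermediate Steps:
V(E, P) = 1/(5*(-4 + P))
15*(I(V((3 + 3)/(-4 - 3), -1)) + (4 + 6*4)) = 15*(3*(1/(5*(-4 - 1))) + (4 + 6*4)) = 15*(3*((⅕)/(-5)) + (4 + 24)) = 15*(3*((⅕)*(-⅕)) + 28) = 15*(3*(-1/25) + 28) = 15*(-3/25 + 28) = 15*(697/25) = 2091/5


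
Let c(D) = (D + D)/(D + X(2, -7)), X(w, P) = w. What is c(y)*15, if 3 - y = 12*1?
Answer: 270/7 ≈ 38.571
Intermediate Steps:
y = -9 (y = 3 - 12 = -9)
c(D) = 2*D/(2 + D) (c(D) = (D + D)/(D + 2) = (2*D)/(2 + D) = 2*D/(2 + D))
c(y)*15 = (2*(-9)/(2 - 9))*15 = (2*(-9)/(-7))*15 = (2*(-9)*(-1/7))*15 = (18/7)*15 = 270/7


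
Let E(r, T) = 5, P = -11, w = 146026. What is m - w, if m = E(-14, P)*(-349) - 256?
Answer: -148027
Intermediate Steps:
m = -2001 (m = 5*(-349) - 256 = -1745 - 256 = -2001)
m - w = -2001 - 1*146026 = -2001 - 146026 = -148027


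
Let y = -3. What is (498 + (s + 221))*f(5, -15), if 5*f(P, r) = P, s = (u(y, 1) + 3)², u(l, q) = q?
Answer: 735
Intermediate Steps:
s = 16 (s = (1 + 3)² = 4² = 16)
f(P, r) = P/5
(498 + (s + 221))*f(5, -15) = (498 + (16 + 221))*((⅕)*5) = (498 + 237)*1 = 735*1 = 735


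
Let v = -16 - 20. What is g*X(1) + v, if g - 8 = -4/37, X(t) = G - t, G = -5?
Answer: -3084/37 ≈ -83.351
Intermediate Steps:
X(t) = -5 - t
g = 292/37 (g = 8 - 4/37 = 292/37 ≈ 7.8919)
v = -36
g*X(1) + v = 292*(-5 - 1*1)/37 - 36 = 292*(-5 - 1)/37 - 36 = (292/37)*(-6) - 36 = -1752/37 - 36 = -3084/37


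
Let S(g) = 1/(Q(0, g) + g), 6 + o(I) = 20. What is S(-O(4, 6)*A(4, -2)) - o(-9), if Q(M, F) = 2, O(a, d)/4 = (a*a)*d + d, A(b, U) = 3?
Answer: -17109/1222 ≈ -14.001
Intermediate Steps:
O(a, d) = 4*d + 4*d*a**2 (O(a, d) = 4*((a*a)*d + d) = 4*(a**2*d + d) = 4*(d*a**2 + d) = 4*(d + d*a**2) = 4*d + 4*d*a**2)
o(I) = 14 (o(I) = -6 + 20 = 14)
S(g) = 1/(2 + g)
S(-O(4, 6)*A(4, -2)) - o(-9) = 1/(2 - 4*6*(1 + 4**2)*3) - 1*14 = 1/(2 - 4*6*(1 + 16)*3) - 14 = 1/(2 - 4*6*17*3) - 14 = 1/(2 - 408*3) - 14 = 1/(2 - 1*1224) - 14 = 1/(2 - 1224) - 14 = 1/(-1222) - 14 = -1/1222 - 14 = -17109/1222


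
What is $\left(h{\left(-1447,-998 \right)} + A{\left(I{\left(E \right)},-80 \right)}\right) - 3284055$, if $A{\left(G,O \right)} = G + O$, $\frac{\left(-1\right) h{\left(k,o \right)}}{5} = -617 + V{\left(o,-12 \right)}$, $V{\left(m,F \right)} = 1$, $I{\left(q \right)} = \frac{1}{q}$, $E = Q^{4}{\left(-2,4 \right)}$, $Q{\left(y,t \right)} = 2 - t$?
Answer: $- \frac{52496879}{16} \approx -3.2811 \cdot 10^{6}$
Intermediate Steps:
$E = 16$ ($E = \left(2 - 4\right)^{4} = \left(-2\right)^{4} = 16$)
$h{\left(k,o \right)} = 3080$ ($h{\left(k,o \right)} = - 5 \left(-617 + 1\right) = \left(-5\right) \left(-616\right) = 3080$)
$\left(h{\left(-1447,-998 \right)} + A{\left(I{\left(E \right)},-80 \right)}\right) - 3284055 = \left(3080 - \left(80 - \frac{1}{16}\right)\right) - 3284055 = \left(3080 + \left(\frac{1}{16} - 80\right)\right) - 3284055 = \left(3080 - \frac{1279}{16}\right) - 3284055 = \frac{48001}{16} - 3284055 = - \frac{52496879}{16}$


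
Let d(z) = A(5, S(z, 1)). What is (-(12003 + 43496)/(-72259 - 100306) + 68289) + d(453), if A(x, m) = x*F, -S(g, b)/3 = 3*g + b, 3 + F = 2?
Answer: 11783483959/172565 ≈ 68284.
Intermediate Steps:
F = -1 (F = -3 + 2 = -1)
S(g, b) = -9*g - 3*b (S(g, b) = -3*(3*g + b) = -3*(b + 3*g) = -9*g - 3*b)
A(x, m) = -x (A(x, m) = x*(-1) = -x)
d(z) = -5 (d(z) = -1*5 = -5)
(-(12003 + 43496)/(-72259 - 100306) + 68289) + d(453) = (-(12003 + 43496)/(-72259 - 100306) + 68289) - 5 = (-55499/(-172565) + 68289) - 5 = (-55499*(-1)/172565 + 68289) - 5 = (-1*(-55499/172565) + 68289) - 5 = (55499/172565 + 68289) - 5 = 11784346784/172565 - 5 = 11783483959/172565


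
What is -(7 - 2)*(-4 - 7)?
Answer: 55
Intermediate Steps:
-(7 - 2)*(-4 - 7) = -5*(-11) = -1*(-55) = 55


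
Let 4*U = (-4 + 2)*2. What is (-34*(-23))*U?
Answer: -782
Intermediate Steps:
U = -1 (U = ((-4 + 2)*2)/4 = (-2*2)/4 = (¼)*(-4) = -1)
(-34*(-23))*U = -34*(-23)*(-1) = 782*(-1) = -782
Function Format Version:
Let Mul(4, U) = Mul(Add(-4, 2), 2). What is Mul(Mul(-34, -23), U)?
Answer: -782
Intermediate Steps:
U = -1 (U = Mul(Rational(1, 4), Mul(Add(-4, 2), 2)) = Mul(Rational(1, 4), Mul(-2, 2)) = Mul(Rational(1, 4), -4) = -1)
Mul(Mul(-34, -23), U) = Mul(Mul(-34, -23), -1) = Mul(782, -1) = -782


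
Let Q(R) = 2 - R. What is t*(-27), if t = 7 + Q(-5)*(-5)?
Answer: 756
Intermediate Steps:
t = -28 (t = 7 + (2 - 1*(-5))*(-5) = 7 + (2 + 5)*(-5) = 7 + 7*(-5) = 7 - 35 = -28)
t*(-27) = -28*(-27) = 756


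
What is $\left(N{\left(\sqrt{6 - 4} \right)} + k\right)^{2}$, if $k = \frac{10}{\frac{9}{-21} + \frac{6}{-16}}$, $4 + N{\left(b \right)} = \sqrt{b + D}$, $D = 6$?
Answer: $\frac{\left(148 - 9 \sqrt{6 + \sqrt{2}}\right)^{2}}{81} \approx 188.28$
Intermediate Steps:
$N{\left(b \right)} = -4 + \sqrt{6 + b}$ ($N{\left(b \right)} = -4 + \sqrt{b + 6} = -4 + \sqrt{6 + b}$)
$k = - \frac{112}{9}$ ($k = \frac{10}{9 \left(- \frac{1}{21}\right) + 6 \left(- \frac{1}{16}\right)} = \frac{10}{- \frac{3}{7} - \frac{3}{8}} = \frac{10}{- \frac{45}{56}} = 10 \left(- \frac{56}{45}\right) = - \frac{112}{9} \approx -12.444$)
$\left(N{\left(\sqrt{6 - 4} \right)} + k\right)^{2} = \left(\left(-4 + \sqrt{6 + \sqrt{6 - 4}}\right) - \frac{112}{9}\right)^{2} = \left(\left(-4 + \sqrt{6 + \sqrt{2}}\right) - \frac{112}{9}\right)^{2} = \left(- \frac{148}{9} + \sqrt{6 + \sqrt{2}}\right)^{2}$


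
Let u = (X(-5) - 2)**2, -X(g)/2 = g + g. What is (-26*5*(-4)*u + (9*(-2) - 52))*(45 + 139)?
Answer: 30987440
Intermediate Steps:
X(g) = -4*g (X(g) = -2*(g + g) = -4*g)
u = 324 (u = (-4*(-5) - 2)**2 = (20 - 2)**2 = 18**2 = 324)
(-26*5*(-4)*u + (9*(-2) - 52))*(45 + 139) = (-26*5*(-4)*324 + (9*(-2) - 52))*(45 + 139) = (-(-520)*324 + (-18 - 52))*184 = (-26*(-6480) - 70)*184 = (168480 - 70)*184 = 168410*184 = 30987440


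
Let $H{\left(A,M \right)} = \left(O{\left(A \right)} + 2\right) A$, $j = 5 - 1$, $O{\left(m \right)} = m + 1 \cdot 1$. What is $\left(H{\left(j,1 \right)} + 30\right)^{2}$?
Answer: $3364$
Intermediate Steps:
$O{\left(m \right)} = 1 + m$ ($O{\left(m \right)} = m + 1 = 1 + m$)
$j = 4$ ($j = 5 - 1 = 4$)
$H{\left(A,M \right)} = A \left(3 + A\right)$ ($H{\left(A,M \right)} = \left(\left(1 + A\right) + 2\right) A = \left(3 + A\right) A = A \left(3 + A\right)$)
$\left(H{\left(j,1 \right)} + 30\right)^{2} = \left(4 \left(3 + 4\right) + 30\right)^{2} = \left(4 \cdot 7 + 30\right)^{2} = \left(28 + 30\right)^{2} = 58^{2} = 3364$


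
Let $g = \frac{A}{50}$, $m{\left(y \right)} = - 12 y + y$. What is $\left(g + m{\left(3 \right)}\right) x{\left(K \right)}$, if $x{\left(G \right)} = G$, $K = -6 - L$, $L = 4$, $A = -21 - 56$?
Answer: $\frac{1727}{5} \approx 345.4$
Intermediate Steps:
$A = -77$
$m{\left(y \right)} = - 11 y$
$g = - \frac{77}{50} \approx -1.54$
$K = -10$ ($K = -6 - 4 = -10$)
$\left(g + m{\left(3 \right)}\right) x{\left(K \right)} = \left(- \frac{77}{50} - 33\right) \left(-10\right) = \left(- \frac{1727}{50}\right) \left(-10\right) = \frac{1727}{5}$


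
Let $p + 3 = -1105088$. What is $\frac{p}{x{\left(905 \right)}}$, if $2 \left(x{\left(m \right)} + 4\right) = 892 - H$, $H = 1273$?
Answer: $\frac{2210182}{389} \approx 5681.7$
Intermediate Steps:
$x{\left(m \right)} = - \frac{389}{2}$ ($x{\left(m \right)} = -4 + \frac{892 - 1273}{2} = -4 + \frac{1}{2} \left(-381\right) = -4 - \frac{381}{2} = - \frac{389}{2}$)
$p = -1105091$ ($p = -3 - 1105088 = -1105091$)
$\frac{p}{x{\left(905 \right)}} = - \frac{1105091}{- \frac{389}{2}} = \left(-1105091\right) \left(- \frac{2}{389}\right) = \frac{2210182}{389}$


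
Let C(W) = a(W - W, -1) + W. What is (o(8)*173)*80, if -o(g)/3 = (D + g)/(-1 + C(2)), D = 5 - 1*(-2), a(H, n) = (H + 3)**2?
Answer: -62280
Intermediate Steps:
a(H, n) = (3 + H)**2
C(W) = 9 + W (C(W) = (3 + (W - W))**2 + W = (3 + 0)**2 + W = 3**2 + W = 9 + W)
D = 7 (D = 5 + 2 = 7)
o(g) = -21/10 - 3*g/10 (o(g) = -3*(7 + g)/(-1 + (9 + 2)) = -3*(7 + g)/(-1 + 11) = -3*(7 + g)/10 = -3*(7/10 + g/10) = -21/10 - 3*g/10)
(o(8)*173)*80 = ((-21/10 - 3/10*8)*173)*80 = ((-21/10 - 12/5)*173)*80 = -9/2*173*80 = -1557/2*80 = -62280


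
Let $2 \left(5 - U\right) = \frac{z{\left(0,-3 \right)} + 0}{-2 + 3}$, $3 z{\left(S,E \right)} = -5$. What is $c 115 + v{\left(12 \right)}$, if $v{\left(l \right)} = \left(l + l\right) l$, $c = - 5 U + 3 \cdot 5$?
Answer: $- \frac{8047}{6} \approx -1341.2$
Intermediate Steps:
$z{\left(S,E \right)} = - \frac{5}{3}$ ($z{\left(S,E \right)} = \frac{1}{3} \left(-5\right) = - \frac{5}{3}$)
$U = \frac{35}{6}$ ($U = 5 - \frac{\left(- \frac{5}{3} + 0\right) \frac{1}{-2 + 3}}{2} = 5 - \frac{\left(- \frac{5}{3}\right) 1^{-1}}{2} = 5 - \frac{\left(- \frac{5}{3}\right) 1}{2} = 5 - - \frac{5}{6} = 5 + \frac{5}{6} = \frac{35}{6} \approx 5.8333$)
$c = - \frac{85}{6}$ ($c = \left(-5\right) \frac{35}{6} + 3 \cdot 5 = - \frac{175}{6} + 15 = - \frac{85}{6} \approx -14.167$)
$v{\left(l \right)} = 2 l^{2}$ ($v{\left(l \right)} = 2 l l = 2 l^{2}$)
$c 115 + v{\left(12 \right)} = \left(- \frac{85}{6}\right) 115 + 2 \cdot 12^{2} = - \frac{9775}{6} + 2 \cdot 144 = - \frac{9775}{6} + 288 = - \frac{8047}{6}$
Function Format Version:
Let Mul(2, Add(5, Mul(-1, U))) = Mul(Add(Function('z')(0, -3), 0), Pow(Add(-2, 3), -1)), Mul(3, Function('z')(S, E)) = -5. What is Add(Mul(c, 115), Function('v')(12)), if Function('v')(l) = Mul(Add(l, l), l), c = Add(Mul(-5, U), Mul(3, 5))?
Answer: Rational(-8047, 6) ≈ -1341.2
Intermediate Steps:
Function('z')(S, E) = Rational(-5, 3) (Function('z')(S, E) = Mul(Rational(1, 3), -5) = Rational(-5, 3))
U = Rational(35, 6) (U = Add(5, Mul(Rational(-1, 2), Mul(Add(Rational(-5, 3), 0), Pow(Add(-2, 3), -1)))) = Add(5, Mul(Rational(-1, 2), Mul(Rational(-5, 3), Pow(1, -1)))) = Add(5, Mul(Rational(-1, 2), Mul(Rational(-5, 3), 1))) = Add(5, Mul(Rational(-1, 2), Rational(-5, 3))) = Add(5, Rational(5, 6)) = Rational(35, 6) ≈ 5.8333)
c = Rational(-85, 6) (c = Add(Mul(-5, Rational(35, 6)), Mul(3, 5)) = Add(Rational(-175, 6), 15) = Rational(-85, 6) ≈ -14.167)
Function('v')(l) = Mul(2, Pow(l, 2)) (Function('v')(l) = Mul(Mul(2, l), l) = Mul(2, Pow(l, 2)))
Add(Mul(c, 115), Function('v')(12)) = Add(Mul(Rational(-85, 6), 115), Mul(2, Pow(12, 2))) = Add(Rational(-9775, 6), Mul(2, 144)) = Add(Rational(-9775, 6), 288) = Rational(-8047, 6)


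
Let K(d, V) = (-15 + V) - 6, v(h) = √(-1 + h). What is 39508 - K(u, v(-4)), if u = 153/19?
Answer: 39529 - I*√5 ≈ 39529.0 - 2.2361*I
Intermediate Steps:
u = 153/19 (u = 153*(1/19) = 153/19 ≈ 8.0526)
K(d, V) = -21 + V
39508 - K(u, v(-4)) = 39508 - (-21 + √(-1 - 4)) = 39508 - (-21 + √(-5)) = 39508 - (-21 + I*√5) = 39508 + (21 - I*√5) = 39529 - I*√5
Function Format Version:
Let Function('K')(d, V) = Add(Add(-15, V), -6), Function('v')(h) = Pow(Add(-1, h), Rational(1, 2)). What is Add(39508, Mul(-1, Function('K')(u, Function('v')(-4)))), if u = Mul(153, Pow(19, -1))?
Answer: Add(39529, Mul(-1, I, Pow(5, Rational(1, 2)))) ≈ Add(39529., Mul(-2.2361, I))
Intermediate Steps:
u = Rational(153, 19) (u = Mul(153, Rational(1, 19)) = Rational(153, 19) ≈ 8.0526)
Function('K')(d, V) = Add(-21, V)
Add(39508, Mul(-1, Function('K')(u, Function('v')(-4)))) = Add(39508, Mul(-1, Add(-21, Pow(Add(-1, -4), Rational(1, 2))))) = Add(39508, Mul(-1, Add(-21, Pow(-5, Rational(1, 2))))) = Add(39508, Mul(-1, Add(-21, Mul(I, Pow(5, Rational(1, 2)))))) = Add(39508, Add(21, Mul(-1, I, Pow(5, Rational(1, 2))))) = Add(39529, Mul(-1, I, Pow(5, Rational(1, 2))))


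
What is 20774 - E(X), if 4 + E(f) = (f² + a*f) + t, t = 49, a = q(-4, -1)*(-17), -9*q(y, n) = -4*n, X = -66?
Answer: 50615/3 ≈ 16872.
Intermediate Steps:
q(y, n) = 4*n/9 (q(y, n) = -(-4)*n/9 = 4*n/9)
a = 68/9 (a = ((4/9)*(-1))*(-17) = -4/9*(-17) = 68/9 ≈ 7.5556)
E(f) = 45 + f² + 68*f/9 (E(f) = -4 + ((f² + 68*f/9) + 49) = -4 + (49 + f² + 68*f/9) = 45 + f² + 68*f/9)
20774 - E(X) = 20774 - (45 + (-66)² + (68/9)*(-66)) = 20774 - (45 + 4356 - 1496/3) = 20774 - 1*11707/3 = 20774 - 11707/3 = 50615/3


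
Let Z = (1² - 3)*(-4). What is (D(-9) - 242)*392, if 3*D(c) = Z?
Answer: -281456/3 ≈ -93819.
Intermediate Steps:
Z = 8 (Z = (1 - 3)*(-4) = -2*(-4) = 8)
D(c) = 8/3 (D(c) = (⅓)*8 = 8/3)
(D(-9) - 242)*392 = (8/3 - 242)*392 = -718/3*392 = -281456/3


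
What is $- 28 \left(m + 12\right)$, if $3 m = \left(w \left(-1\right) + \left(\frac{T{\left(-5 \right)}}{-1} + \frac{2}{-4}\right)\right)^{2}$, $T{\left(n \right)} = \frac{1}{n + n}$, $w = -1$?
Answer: $- \frac{8484}{25} \approx -339.36$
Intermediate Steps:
$T{\left(n \right)} = \frac{1}{2 n}$
$m = \frac{3}{25}$ ($m = \frac{\left(\left(-1\right) \left(-1\right) + \left(\frac{\frac{1}{2} \frac{1}{-5}}{-1} + \frac{2}{-4}\right)\right)^{2}}{3} = \frac{\left(1 + \left(\frac{1}{2} \left(- \frac{1}{5}\right) \left(-1\right) + 2 \left(- \frac{1}{4}\right)\right)\right)^{2}}{3} = \frac{\left(1 - \frac{2}{5}\right)^{2}}{3} = \frac{\left(\frac{3}{5}\right)^{2}}{3} = \frac{1}{3} \cdot \frac{9}{25} = \frac{3}{25} \approx 0.12$)
$- 28 \left(m + 12\right) = - 28 \left(\frac{3}{25} + 12\right) = \left(-28\right) \frac{303}{25} = - \frac{8484}{25}$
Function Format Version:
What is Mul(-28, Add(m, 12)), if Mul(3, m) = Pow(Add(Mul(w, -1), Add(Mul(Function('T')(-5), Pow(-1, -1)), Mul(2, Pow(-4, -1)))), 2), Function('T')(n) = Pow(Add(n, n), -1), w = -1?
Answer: Rational(-8484, 25) ≈ -339.36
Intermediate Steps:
Function('T')(n) = Mul(Rational(1, 2), Pow(n, -1)) (Function('T')(n) = Pow(Mul(2, n), -1) = Mul(Rational(1, 2), Pow(n, -1)))
m = Rational(3, 25) (m = Mul(Rational(1, 3), Pow(Add(Mul(-1, -1), Add(Mul(Mul(Rational(1, 2), Pow(-5, -1)), Pow(-1, -1)), Mul(2, Pow(-4, -1)))), 2)) = Mul(Rational(1, 3), Pow(Add(1, Add(Mul(Mul(Rational(1, 2), Rational(-1, 5)), -1), Mul(2, Rational(-1, 4)))), 2)) = Mul(Rational(1, 3), Pow(Add(1, Add(Mul(Rational(-1, 10), -1), Rational(-1, 2))), 2)) = Mul(Rational(1, 3), Pow(Add(1, Add(Rational(1, 10), Rational(-1, 2))), 2)) = Mul(Rational(1, 3), Pow(Add(1, Rational(-2, 5)), 2)) = Mul(Rational(1, 3), Pow(Rational(3, 5), 2)) = Mul(Rational(1, 3), Rational(9, 25)) = Rational(3, 25) ≈ 0.12000)
Mul(-28, Add(m, 12)) = Mul(-28, Add(Rational(3, 25), 12)) = Mul(-28, Rational(303, 25)) = Rational(-8484, 25)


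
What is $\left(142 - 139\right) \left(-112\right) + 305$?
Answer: $-31$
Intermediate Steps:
$\left(142 - 139\right) \left(-112\right) + 305 = 3 \left(-112\right) + 305 = -336 + 305 = -31$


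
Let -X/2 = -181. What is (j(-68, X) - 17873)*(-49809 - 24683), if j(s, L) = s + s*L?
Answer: 3170156044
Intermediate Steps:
X = 362 (X = -2*(-181) = 362)
j(s, L) = s + L*s
(j(-68, X) - 17873)*(-49809 - 24683) = (-68*(1 + 362) - 17873)*(-49809 - 24683) = (-68*363 - 17873)*(-74492) = (-24684 - 17873)*(-74492) = -42557*(-74492) = 3170156044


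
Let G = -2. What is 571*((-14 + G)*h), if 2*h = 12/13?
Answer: -54816/13 ≈ -4216.6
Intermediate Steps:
h = 6/13 (h = (12/13)/2 = (12*(1/13))/2 = (1/2)*(12/13) = 6/13 ≈ 0.46154)
571*((-14 + G)*h) = 571*((-14 - 2)*(6/13)) = 571*(-16*6/13) = 571*(-96/13) = -54816/13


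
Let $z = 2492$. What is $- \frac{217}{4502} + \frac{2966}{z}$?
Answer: $\frac{1601521}{1402373} \approx 1.142$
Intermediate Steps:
$- \frac{217}{4502} + \frac{2966}{z} = - \frac{217}{4502} + \frac{2966}{2492} = \left(-217\right) \frac{1}{4502} + 2966 \cdot \frac{1}{2492} = - \frac{217}{4502} + \frac{1483}{1246} = \frac{1601521}{1402373}$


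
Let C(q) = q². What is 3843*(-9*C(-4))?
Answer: -553392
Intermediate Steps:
3843*(-9*C(-4)) = 3843*(-9*(-4)²) = 3843*(-9*16) = 3843*(-144) = -553392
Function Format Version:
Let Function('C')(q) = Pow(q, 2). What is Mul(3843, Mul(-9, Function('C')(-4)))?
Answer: -553392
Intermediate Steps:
Mul(3843, Mul(-9, Function('C')(-4))) = Mul(3843, Mul(-9, Pow(-4, 2))) = Mul(3843, Mul(-9, 16)) = Mul(3843, -144) = -553392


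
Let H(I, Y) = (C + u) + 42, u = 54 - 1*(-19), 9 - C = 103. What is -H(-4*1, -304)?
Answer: -21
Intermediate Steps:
C = -94 (C = 9 - 1*103 = 9 - 103 = -94)
u = 73 (u = 54 + 19 = 73)
H(I, Y) = 21 (H(I, Y) = (-94 + 73) + 42 = -21 + 42 = 21)
-H(-4*1, -304) = -1*21 = -21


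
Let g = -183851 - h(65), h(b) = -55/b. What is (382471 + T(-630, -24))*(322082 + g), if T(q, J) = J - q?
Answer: 688394732078/13 ≈ 5.2953e+10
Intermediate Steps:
g = -2390052/13 (g = -183851 - (-55)/65 = -183851 - 1*(-11/13) = -183851 + 11/13 = -2390052/13 ≈ -1.8385e+5)
(382471 + T(-630, -24))*(322082 + g) = (382471 + (-24 - 1*(-630)))*(322082 - 2390052/13) = (382471 + (-24 + 630))*(1797014/13) = (382471 + 606)*(1797014/13) = 383077*(1797014/13) = 688394732078/13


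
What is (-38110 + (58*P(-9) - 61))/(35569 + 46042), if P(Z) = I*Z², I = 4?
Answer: -19379/81611 ≈ -0.23746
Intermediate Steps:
P(Z) = 4*Z²
(-38110 + (58*P(-9) - 61))/(35569 + 46042) = (-38110 + (58*(4*(-9)²) - 61))/(35569 + 46042) = (-38110 + (58*(4*81) - 61))/81611 = (-38110 + (58*324 - 61))*(1/81611) = (-38110 + (18792 - 61))*(1/81611) = (-38110 + 18731)*(1/81611) = -19379*1/81611 = -19379/81611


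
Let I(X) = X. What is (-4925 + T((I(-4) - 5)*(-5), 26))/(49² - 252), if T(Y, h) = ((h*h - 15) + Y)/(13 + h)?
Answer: -191369/83811 ≈ -2.2833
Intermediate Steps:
T(Y, h) = (-15 + Y + h²)/(13 + h) (T(Y, h) = ((h² - 15) + Y)/(13 + h) = ((-15 + h²) + Y)/(13 + h) = (-15 + Y + h²)/(13 + h))
(-4925 + T((I(-4) - 5)*(-5), 26))/(49² - 252) = (-4925 + (-15 + (-4 - 5)*(-5) + 26²)/(13 + 26))/(49² - 252) = (-4925 + (-15 - 9*(-5) + 676)/39)/(2401 - 252) = (-4925 + (-15 + 45 + 676)/39)/2149 = (-4925 + (1/39)*706)*(1/2149) = (-4925 + 706/39)*(1/2149) = -191369/39*1/2149 = -191369/83811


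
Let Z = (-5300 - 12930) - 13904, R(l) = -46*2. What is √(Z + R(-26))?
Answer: I*√32226 ≈ 179.52*I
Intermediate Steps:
R(l) = -92
Z = -32134 (Z = -18230 - 13904 = -32134)
√(Z + R(-26)) = √(-32134 - 92) = √(-32226) = I*√32226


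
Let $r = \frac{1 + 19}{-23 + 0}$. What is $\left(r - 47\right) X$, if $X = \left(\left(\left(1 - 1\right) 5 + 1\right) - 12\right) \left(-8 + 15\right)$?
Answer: $\frac{84777}{23} \approx 3686.0$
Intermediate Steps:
$r = - \frac{20}{23}$ ($r = \frac{20}{-23} = 20 \left(- \frac{1}{23}\right) = - \frac{20}{23} \approx -0.86957$)
$X = -77$ ($X = \left(\left(0 \cdot 5 + 1\right) - 12\right) 7 = \left(\left(0 + 1\right) - 12\right) 7 = \left(1 - 12\right) 7 = \left(-11\right) 7 = -77$)
$\left(r - 47\right) X = \left(- \frac{20}{23} - 47\right) \left(-77\right) = \left(- \frac{1101}{23}\right) \left(-77\right) = \frac{84777}{23}$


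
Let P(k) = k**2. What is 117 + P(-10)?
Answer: 217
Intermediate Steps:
117 + P(-10) = 117 + (-10)**2 = 117 + 100 = 217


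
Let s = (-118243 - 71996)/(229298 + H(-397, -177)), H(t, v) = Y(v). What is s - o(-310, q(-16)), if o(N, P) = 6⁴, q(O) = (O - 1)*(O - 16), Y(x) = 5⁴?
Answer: -99390149/76641 ≈ -1296.8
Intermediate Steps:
Y(x) = 625
H(t, v) = 625
q(O) = (-1 + O)*(-16 + O)
o(N, P) = 1296
s = -63413/76641 (s = (-118243 - 71996)/(229298 + 625) = -190239/229923 = -190239*1/229923 = -63413/76641 ≈ -0.82740)
s - o(-310, q(-16)) = -63413/76641 - 1*1296 = -63413/76641 - 1296 = -99390149/76641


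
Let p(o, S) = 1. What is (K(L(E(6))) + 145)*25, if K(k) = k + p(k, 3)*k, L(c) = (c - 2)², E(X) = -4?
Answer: 5425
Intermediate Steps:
L(c) = (-2 + c)²
K(k) = 2*k (K(k) = k + 1*k = k + k = 2*k)
(K(L(E(6))) + 145)*25 = (2*(-2 - 4)² + 145)*25 = (2*(-6)² + 145)*25 = (2*36 + 145)*25 = (72 + 145)*25 = 217*25 = 5425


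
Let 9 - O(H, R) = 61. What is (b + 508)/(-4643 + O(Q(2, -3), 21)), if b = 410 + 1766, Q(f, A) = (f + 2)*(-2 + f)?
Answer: -2684/4695 ≈ -0.57167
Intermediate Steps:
Q(f, A) = (-2 + f)*(2 + f) (Q(f, A) = (2 + f)*(-2 + f) = (-2 + f)*(2 + f))
O(H, R) = -52 (O(H, R) = 9 - 1*61 = 9 - 61 = -52)
b = 2176
(b + 508)/(-4643 + O(Q(2, -3), 21)) = (2176 + 508)/(-4643 - 52) = 2684/(-4695) = 2684*(-1/4695) = -2684/4695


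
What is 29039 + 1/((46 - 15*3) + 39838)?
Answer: 1156884722/39839 ≈ 29039.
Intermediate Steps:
29039 + 1/((46 - 15*3) + 39838) = 29039 + 1/((46 - 45) + 39838) = 29039 + 1/(1 + 39838) = 29039 + 1/39839 = 1156884722/39839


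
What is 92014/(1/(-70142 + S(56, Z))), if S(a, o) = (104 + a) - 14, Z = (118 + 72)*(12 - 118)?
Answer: -6440611944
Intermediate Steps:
Z = -20140 (Z = 190*(-106) = -20140)
S(a, o) = 90 + a
92014/(1/(-70142 + S(56, Z))) = 92014/(1/(-70142 + (90 + 56))) = 92014/(1/(-70142 + 146)) = 92014/(1/(-69996)) = 92014/(-1/69996) = 92014*(-69996) = -6440611944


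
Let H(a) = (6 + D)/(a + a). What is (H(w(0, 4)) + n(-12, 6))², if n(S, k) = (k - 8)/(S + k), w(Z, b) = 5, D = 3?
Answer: 1369/900 ≈ 1.5211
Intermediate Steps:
n(S, k) = (-8 + k)/(S + k)
H(a) = 9/(2*a) (H(a) = (6 + 3)/(a + a) = 9/((2*a)) = 9*(1/(2*a)) = 9/(2*a))
(H(w(0, 4)) + n(-12, 6))² = ((9/2)/5 + (-8 + 6)/(-12 + 6))² = ((9/2)*(⅕) - 2/(-6))² = (9/10 - ⅙*(-2))² = (9/10 + ⅓)² = (37/30)² = 1369/900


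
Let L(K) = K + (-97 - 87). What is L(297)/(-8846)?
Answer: -113/8846 ≈ -0.012774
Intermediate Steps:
L(K) = -184 + K (L(K) = K - 184 = -184 + K)
L(297)/(-8846) = (-184 + 297)/(-8846) = 113*(-1/8846) = -113/8846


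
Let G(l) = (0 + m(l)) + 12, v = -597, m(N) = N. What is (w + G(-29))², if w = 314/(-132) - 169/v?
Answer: 6989127201/19166884 ≈ 364.65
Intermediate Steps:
G(l) = 12 + l (G(l) = (0 + l) + 12 = l + 12 = 12 + l)
w = -9175/4378 (w = 314/(-132) - 169/(-597) = 314*(-1/132) - 169*(-1/597) = -157/66 + 169/597 = -9175/4378 ≈ -2.0957)
(w + G(-29))² = (-9175/4378 + (12 - 29))² = (-9175/4378 - 17)² = (-83601/4378)² = 6989127201/19166884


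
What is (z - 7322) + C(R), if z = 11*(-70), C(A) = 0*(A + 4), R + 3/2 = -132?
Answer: -8092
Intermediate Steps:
R = -267/2 (R = -3/2 - 132 = -267/2 ≈ -133.50)
C(A) = 0 (C(A) = 0*(4 + A) = 0)
z = -770
(z - 7322) + C(R) = (-770 - 7322) + 0 = -8092 + 0 = -8092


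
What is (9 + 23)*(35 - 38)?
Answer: -96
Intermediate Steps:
(9 + 23)*(35 - 38) = 32*(-3) = -96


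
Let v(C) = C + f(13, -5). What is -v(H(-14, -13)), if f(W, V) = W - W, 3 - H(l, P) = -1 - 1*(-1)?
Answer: -3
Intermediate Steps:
H(l, P) = 3 (H(l, P) = 3 - (-1 - 1*(-1)) = 3 - (-1 + 1) = 3 - 1*0 = 3 + 0 = 3)
f(W, V) = 0
v(C) = C (v(C) = C + 0 = C)
-v(H(-14, -13)) = -1*3 = -3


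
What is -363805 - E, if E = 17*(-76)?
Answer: -362513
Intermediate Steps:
E = -1292
-363805 - E = -363805 - 1*(-1292) = -363805 + 1292 = -362513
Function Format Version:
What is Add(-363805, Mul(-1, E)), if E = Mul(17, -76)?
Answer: -362513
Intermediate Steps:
E = -1292
Add(-363805, Mul(-1, E)) = Add(-363805, Mul(-1, -1292)) = Add(-363805, 1292) = -362513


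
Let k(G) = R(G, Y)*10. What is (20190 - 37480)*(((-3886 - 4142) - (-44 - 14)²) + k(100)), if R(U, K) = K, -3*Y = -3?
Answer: 196794780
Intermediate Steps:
Y = 1 (Y = -⅓*(-3) = 1)
k(G) = 10 (k(G) = 1*10 = 10)
(20190 - 37480)*(((-3886 - 4142) - (-44 - 14)²) + k(100)) = (20190 - 37480)*(((-3886 - 4142) - (-44 - 14)²) + 10) = -17290*((-8028 - 1*(-58)²) + 10) = -17290*((-8028 - 1*3364) + 10) = -17290*((-8028 - 3364) + 10) = -17290*(-11392 + 10) = -17290*(-11382) = 196794780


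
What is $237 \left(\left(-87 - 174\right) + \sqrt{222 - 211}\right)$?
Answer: $-61857 + 237 \sqrt{11} \approx -61071.0$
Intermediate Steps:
$237 \left(\left(-87 - 174\right) + \sqrt{222 - 211}\right) = 237 \left(\left(-87 - 174\right) + \sqrt{11}\right) = 237 \left(-261 + \sqrt{11}\right) = -61857 + 237 \sqrt{11}$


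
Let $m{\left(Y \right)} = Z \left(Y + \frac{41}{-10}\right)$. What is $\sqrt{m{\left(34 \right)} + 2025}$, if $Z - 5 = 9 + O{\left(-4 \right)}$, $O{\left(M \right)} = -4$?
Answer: $2 \sqrt{581} \approx 48.208$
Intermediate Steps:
$Z = 10$ ($Z = 5 + \left(9 - 4\right) = 5 + 5 = 10$)
$m{\left(Y \right)} = -41 + 10 Y$ ($m{\left(Y \right)} = 10 \left(Y + \frac{41}{-10}\right) = 10 \left(Y + 41 \left(- \frac{1}{10}\right)\right) = 10 \left(Y - \frac{41}{10}\right) = 10 \left(- \frac{41}{10} + Y\right) = -41 + 10 Y$)
$\sqrt{m{\left(34 \right)} + 2025} = \sqrt{\left(-41 + 10 \cdot 34\right) + 2025} = \sqrt{\left(-41 + 340\right) + 2025} = \sqrt{299 + 2025} = \sqrt{2324} = 2 \sqrt{581}$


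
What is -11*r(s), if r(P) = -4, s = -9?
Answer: 44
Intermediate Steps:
-11*r(s) = -11*(-4) = 44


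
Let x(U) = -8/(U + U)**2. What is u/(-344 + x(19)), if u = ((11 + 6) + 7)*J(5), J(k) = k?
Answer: -21660/62093 ≈ -0.34883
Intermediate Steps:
x(U) = -2/U**2 (x(U) = -8*1/(4*U**2) = -2/U**2)
u = 120 (u = ((11 + 6) + 7)*5 = (17 + 7)*5 = 24*5 = 120)
u/(-344 + x(19)) = 120/(-344 - 2/19**2) = 120/(-344 - 2*1/361) = 120/(-344 - 2/361) = 120/(-124186/361) = 120*(-361/124186) = -21660/62093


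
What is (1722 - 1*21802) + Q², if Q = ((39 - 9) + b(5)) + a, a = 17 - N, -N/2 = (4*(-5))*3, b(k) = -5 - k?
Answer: -13191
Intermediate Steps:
N = 120 (N = -2*4*(-5)*3 = -(-40)*3 = -2*(-60) = 120)
a = -103 (a = 17 - 1*120 = 17 - 120 = -103)
Q = -83 (Q = ((39 - 9) + (-5 - 1*5)) - 103 = (30 + (-5 - 5)) - 103 = (30 - 10) - 103 = 20 - 103 = -83)
(1722 - 1*21802) + Q² = (1722 - 1*21802) + (-83)² = (1722 - 21802) + 6889 = -20080 + 6889 = -13191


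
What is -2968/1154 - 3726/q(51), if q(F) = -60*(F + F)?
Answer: -385121/196180 ≈ -1.9631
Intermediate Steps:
q(F) = -120*F
-2968/1154 - 3726/q(51) = -2968/1154 - 3726/((-120*51)) = -2968*1/1154 - 3726/(-6120) = -1484/577 - 3726*(-1/6120) = -1484/577 + 207/340 = -385121/196180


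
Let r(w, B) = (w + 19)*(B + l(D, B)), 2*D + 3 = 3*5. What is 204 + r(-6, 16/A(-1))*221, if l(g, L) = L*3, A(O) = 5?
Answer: 184892/5 ≈ 36978.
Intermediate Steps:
D = 6 (D = -3/2 + (3*5)/2 = -3/2 + (1/2)*15 = -3/2 + 15/2 = 6)
l(g, L) = 3*L
r(w, B) = 4*B*(19 + w) (r(w, B) = (w + 19)*(B + 3*B) = (19 + w)*(4*B) = 4*B*(19 + w))
204 + r(-6, 16/A(-1))*221 = 204 + (4*(16/5)*(19 - 6))*221 = 204 + (4*(16*(1/5))*13)*221 = 204 + (4*(16/5)*13)*221 = 204 + (832/5)*221 = 204 + 183872/5 = 184892/5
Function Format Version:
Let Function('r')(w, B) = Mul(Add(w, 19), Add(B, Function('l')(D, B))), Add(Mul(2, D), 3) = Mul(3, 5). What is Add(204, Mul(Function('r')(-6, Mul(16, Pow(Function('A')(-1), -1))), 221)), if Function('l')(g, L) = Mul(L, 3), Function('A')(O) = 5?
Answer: Rational(184892, 5) ≈ 36978.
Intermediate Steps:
D = 6 (D = Add(Rational(-3, 2), Mul(Rational(1, 2), Mul(3, 5))) = Add(Rational(-3, 2), Mul(Rational(1, 2), 15)) = Add(Rational(-3, 2), Rational(15, 2)) = 6)
Function('l')(g, L) = Mul(3, L)
Function('r')(w, B) = Mul(4, B, Add(19, w)) (Function('r')(w, B) = Mul(Add(w, 19), Add(B, Mul(3, B))) = Mul(Add(19, w), Mul(4, B)) = Mul(4, B, Add(19, w)))
Add(204, Mul(Function('r')(-6, Mul(16, Pow(Function('A')(-1), -1))), 221)) = Add(204, Mul(Mul(4, Mul(16, Pow(5, -1)), Add(19, -6)), 221)) = Add(204, Mul(Mul(4, Mul(16, Rational(1, 5)), 13), 221)) = Add(204, Mul(Mul(4, Rational(16, 5), 13), 221)) = Add(204, Mul(Rational(832, 5), 221)) = Add(204, Rational(183872, 5)) = Rational(184892, 5)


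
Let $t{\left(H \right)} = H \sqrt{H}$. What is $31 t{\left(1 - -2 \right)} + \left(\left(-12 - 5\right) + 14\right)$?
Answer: $-3 + 93 \sqrt{3} \approx 158.08$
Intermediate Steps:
$t{\left(H \right)} = H^{\frac{3}{2}}$
$31 t{\left(1 - -2 \right)} + \left(\left(-12 - 5\right) + 14\right) = 31 \left(1 - -2\right)^{\frac{3}{2}} + \left(\left(-12 - 5\right) + 14\right) = 31 \left(1 + 2\right)^{\frac{3}{2}} + \left(-17 + 14\right) = 31 \cdot 3^{\frac{3}{2}} - 3 = 31 \cdot 3 \sqrt{3} - 3 = 93 \sqrt{3} - 3 = -3 + 93 \sqrt{3}$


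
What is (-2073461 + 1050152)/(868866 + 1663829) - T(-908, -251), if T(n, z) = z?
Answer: 634683136/2532695 ≈ 250.60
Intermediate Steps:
(-2073461 + 1050152)/(868866 + 1663829) - T(-908, -251) = (-2073461 + 1050152)/(868866 + 1663829) - 1*(-251) = -1023309/2532695 + 251 = 634683136/2532695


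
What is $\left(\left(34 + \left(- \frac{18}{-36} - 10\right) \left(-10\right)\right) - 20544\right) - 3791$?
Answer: $-24206$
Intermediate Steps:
$\left(\left(34 + \left(- \frac{18}{-36} - 10\right) \left(-10\right)\right) - 20544\right) - 3791 = \left(\left(34 + \left(\left(-18\right) \left(- \frac{1}{36}\right) - 10\right) \left(-10\right)\right) - 20544\right) - 3791 = \left(\left(34 + \left(\frac{1}{2} - 10\right) \left(-10\right)\right) - 20544\right) - 3791 = \left(\left(34 - -95\right) - 20544\right) - 3791 = \left(\left(34 + 95\right) - 20544\right) - 3791 = \left(129 - 20544\right) - 3791 = -20415 - 3791 = -24206$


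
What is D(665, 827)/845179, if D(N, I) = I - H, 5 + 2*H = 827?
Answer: 416/845179 ≈ 0.00049220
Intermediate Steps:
H = 411 (H = -5/2 + (1/2)*827 = -5/2 + 827/2 = 411)
D(N, I) = -411 + I (D(N, I) = I - 1*411 = I - 411 = -411 + I)
D(665, 827)/845179 = (-411 + 827)/845179 = 416*(1/845179) = 416/845179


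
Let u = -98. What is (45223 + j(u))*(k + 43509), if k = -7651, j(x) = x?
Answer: 1618092250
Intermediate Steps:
(45223 + j(u))*(k + 43509) = (45223 - 98)*(-7651 + 43509) = 45125*35858 = 1618092250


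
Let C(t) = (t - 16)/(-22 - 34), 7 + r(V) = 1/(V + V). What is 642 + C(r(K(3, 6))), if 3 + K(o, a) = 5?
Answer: 20557/32 ≈ 642.41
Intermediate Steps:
K(o, a) = 2 (K(o, a) = -3 + 5 = 2)
r(V) = -7 + 1/(2*V) (r(V) = -7 + 1/(V + V) = -7 + 1/(2*V))
C(t) = 2/7 - t/56 (C(t) = (-16 + t)/(-56) = (-16 + t)*(-1/56) = 2/7 - t/56)
642 + C(r(K(3, 6))) = 642 + (2/7 - (-7 + (½)/2)/56) = 642 + (2/7 - (-7 + (½)*(½))/56) = 642 + (2/7 - (-7 + ¼)/56) = 642 + (2/7 - 1/56*(-27/4)) = 642 + (2/7 + 27/224) = 642 + 13/32 = 20557/32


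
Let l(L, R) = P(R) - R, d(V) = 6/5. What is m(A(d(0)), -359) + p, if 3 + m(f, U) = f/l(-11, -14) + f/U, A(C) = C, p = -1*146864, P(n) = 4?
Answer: -790878454/5385 ≈ -1.4687e+5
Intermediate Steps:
d(V) = 6/5 (d(V) = 6*(⅕) = 6/5)
l(L, R) = 4 - R
p = -146864
m(f, U) = -3 + f/18 + f/U (m(f, U) = -3 + (f/(4 - 1*(-14)) + f/U) = -3 + (f/(4 + 14) + f/U) = -3 + (f/18 + f/U) = -3 + f/18 + f/U)
m(A(d(0)), -359) + p = (-3 + (1/18)*(6/5) + (6/5)/(-359)) - 146864 = (-3 + 1/15 + (6/5)*(-1/359)) - 146864 = (-3 + 1/15 - 6/1795) - 146864 = -15814/5385 - 146864 = -790878454/5385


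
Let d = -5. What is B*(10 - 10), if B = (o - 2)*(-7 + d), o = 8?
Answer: 0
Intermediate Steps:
B = -72 (B = (8 - 2)*(-7 - 5) = 6*(-12) = -72)
B*(10 - 10) = -72*(10 - 10) = -72*0 = 0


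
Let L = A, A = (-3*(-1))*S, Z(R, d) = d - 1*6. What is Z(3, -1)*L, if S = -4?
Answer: 84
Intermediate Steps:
Z(R, d) = -6 + d (Z(R, d) = d - 6 = -6 + d)
A = -12 (A = -3*(-1)*(-4) = 3*(-4) = -12)
L = -12
Z(3, -1)*L = (-6 - 1)*(-12) = -7*(-12) = 84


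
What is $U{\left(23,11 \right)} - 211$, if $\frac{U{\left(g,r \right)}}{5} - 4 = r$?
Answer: $-136$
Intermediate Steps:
$U{\left(g,r \right)} = 20 + 5 r$
$U{\left(23,11 \right)} - 211 = \left(20 + 5 \cdot 11\right) - 211 = \left(20 + 55\right) - 211 = 75 - 211 = -136$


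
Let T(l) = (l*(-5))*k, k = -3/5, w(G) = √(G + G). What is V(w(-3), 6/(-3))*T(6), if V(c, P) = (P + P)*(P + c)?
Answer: 144 - 72*I*√6 ≈ 144.0 - 176.36*I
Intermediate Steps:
w(G) = √2*√G (w(G) = √(2*G) = √2*√G)
k = -⅗ (k = -3*⅕ = -⅗ ≈ -0.60000)
V(c, P) = 2*P*(P + c) (V(c, P) = (2*P)*(P + c) = 2*P*(P + c))
T(l) = 3*l (T(l) = (l*(-5))*(-⅗) = -5*l*(-⅗) = 3*l)
V(w(-3), 6/(-3))*T(6) = (2*(6/(-3))*(6/(-3) + √2*√(-3)))*(3*6) = (2*(6*(-⅓))*(6*(-⅓) + √2*(I*√3)))*18 = (2*(-2)*(-2 + I*√6))*18 = (8 - 4*I*√6)*18 = 144 - 72*I*√6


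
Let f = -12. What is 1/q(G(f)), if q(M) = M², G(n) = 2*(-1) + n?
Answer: 1/196 ≈ 0.0051020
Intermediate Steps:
G(n) = -2 + n
1/q(G(f)) = 1/((-2 - 12)²) = 1/((-14)²) = 1/196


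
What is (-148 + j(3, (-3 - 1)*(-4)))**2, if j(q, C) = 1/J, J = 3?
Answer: 196249/9 ≈ 21805.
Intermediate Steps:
j(q, C) = 1/3
(-148 + j(3, (-3 - 1)*(-4)))**2 = (-148 + 1/3)**2 = (-443/3)**2 = 196249/9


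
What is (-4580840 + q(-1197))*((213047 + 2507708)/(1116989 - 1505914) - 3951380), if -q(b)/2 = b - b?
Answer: 281592148156207768/15557 ≈ 1.8101e+13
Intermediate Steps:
q(b) = 0 (q(b) = -2*(b - b) = -2*0 = 0)
(-4580840 + q(-1197))*((213047 + 2507708)/(1116989 - 1505914) - 3951380) = (-4580840 + 0)*((213047 + 2507708)/(1116989 - 1505914) - 3951380) = -4580840*(2720755/(-388925) - 3951380) = -4580840*(2720755*(-1/388925) - 3951380) = -4580840*(-544151/77785 - 3951380) = -4580840*(-307358637451/77785) = 281592148156207768/15557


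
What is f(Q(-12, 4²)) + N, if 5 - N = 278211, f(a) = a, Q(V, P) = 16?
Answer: -278190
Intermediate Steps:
N = -278206 (N = 5 - 1*278211 = 5 - 278211 = -278206)
f(Q(-12, 4²)) + N = 16 - 278206 = -278190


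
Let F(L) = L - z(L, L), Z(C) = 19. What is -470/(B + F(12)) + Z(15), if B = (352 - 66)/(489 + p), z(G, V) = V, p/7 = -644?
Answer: 947182/143 ≈ 6623.6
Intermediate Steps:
p = -4508 (p = 7*(-644) = -4508)
B = -286/4019 (B = (352 - 66)/(489 - 4508) = 286/(-4019) = 286*(-1/4019) = -286/4019 ≈ -0.071162)
F(L) = 0 (F(L) = L - L = 0)
-470/(B + F(12)) + Z(15) = -470/(-286/4019 + 0) + 19 = -470/(-286/4019) + 19 = -4019/286*(-470) + 19 = 944465/143 + 19 = 947182/143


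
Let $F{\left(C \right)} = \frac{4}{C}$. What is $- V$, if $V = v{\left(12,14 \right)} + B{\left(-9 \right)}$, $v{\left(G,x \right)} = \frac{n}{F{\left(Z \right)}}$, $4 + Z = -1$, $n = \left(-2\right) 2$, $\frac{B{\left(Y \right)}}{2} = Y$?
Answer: $13$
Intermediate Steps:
$B{\left(Y \right)} = 2 Y$
$n = -4$
$Z = -5$ ($Z = -4 - 1 = -5$)
$v{\left(G,x \right)} = 5$ ($v{\left(G,x \right)} = - \frac{4}{4 \frac{1}{-5}} = - \frac{4}{4 \left(- \frac{1}{5}\right)} = - \frac{4}{- \frac{4}{5}} = \left(-4\right) \left(- \frac{5}{4}\right) = 5$)
$V = -13$ ($V = 5 + 2 \left(-9\right) = 5 - 18 = -13$)
$- V = \left(-1\right) \left(-13\right) = 13$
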